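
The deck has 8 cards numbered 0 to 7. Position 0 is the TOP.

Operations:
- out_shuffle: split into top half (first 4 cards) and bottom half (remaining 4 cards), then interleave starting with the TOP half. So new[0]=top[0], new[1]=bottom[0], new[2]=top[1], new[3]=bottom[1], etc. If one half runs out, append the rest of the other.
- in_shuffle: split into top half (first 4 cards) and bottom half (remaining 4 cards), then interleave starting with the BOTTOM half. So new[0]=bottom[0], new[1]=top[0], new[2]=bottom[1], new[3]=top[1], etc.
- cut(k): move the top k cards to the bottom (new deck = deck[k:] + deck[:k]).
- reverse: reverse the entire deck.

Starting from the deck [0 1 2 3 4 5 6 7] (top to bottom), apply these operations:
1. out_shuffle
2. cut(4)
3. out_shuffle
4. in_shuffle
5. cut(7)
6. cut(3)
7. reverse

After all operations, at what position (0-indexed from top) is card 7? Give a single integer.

Answer: 5

Derivation:
After op 1 (out_shuffle): [0 4 1 5 2 6 3 7]
After op 2 (cut(4)): [2 6 3 7 0 4 1 5]
After op 3 (out_shuffle): [2 0 6 4 3 1 7 5]
After op 4 (in_shuffle): [3 2 1 0 7 6 5 4]
After op 5 (cut(7)): [4 3 2 1 0 7 6 5]
After op 6 (cut(3)): [1 0 7 6 5 4 3 2]
After op 7 (reverse): [2 3 4 5 6 7 0 1]
Card 7 is at position 5.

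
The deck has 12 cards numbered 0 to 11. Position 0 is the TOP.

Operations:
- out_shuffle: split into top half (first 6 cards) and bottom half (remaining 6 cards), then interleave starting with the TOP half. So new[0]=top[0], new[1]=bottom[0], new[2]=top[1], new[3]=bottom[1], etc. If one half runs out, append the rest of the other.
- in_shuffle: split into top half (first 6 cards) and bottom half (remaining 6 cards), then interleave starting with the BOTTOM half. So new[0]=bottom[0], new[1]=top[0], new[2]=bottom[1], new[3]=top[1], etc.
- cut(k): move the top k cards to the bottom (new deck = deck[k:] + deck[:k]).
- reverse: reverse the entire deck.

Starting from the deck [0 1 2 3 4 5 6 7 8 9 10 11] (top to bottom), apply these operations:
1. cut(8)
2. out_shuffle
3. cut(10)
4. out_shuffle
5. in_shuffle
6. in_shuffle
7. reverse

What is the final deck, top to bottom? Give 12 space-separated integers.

Answer: 7 11 9 6 10 8 5 3 1 4 2 0

Derivation:
After op 1 (cut(8)): [8 9 10 11 0 1 2 3 4 5 6 7]
After op 2 (out_shuffle): [8 2 9 3 10 4 11 5 0 6 1 7]
After op 3 (cut(10)): [1 7 8 2 9 3 10 4 11 5 0 6]
After op 4 (out_shuffle): [1 10 7 4 8 11 2 5 9 0 3 6]
After op 5 (in_shuffle): [2 1 5 10 9 7 0 4 3 8 6 11]
After op 6 (in_shuffle): [0 2 4 1 3 5 8 10 6 9 11 7]
After op 7 (reverse): [7 11 9 6 10 8 5 3 1 4 2 0]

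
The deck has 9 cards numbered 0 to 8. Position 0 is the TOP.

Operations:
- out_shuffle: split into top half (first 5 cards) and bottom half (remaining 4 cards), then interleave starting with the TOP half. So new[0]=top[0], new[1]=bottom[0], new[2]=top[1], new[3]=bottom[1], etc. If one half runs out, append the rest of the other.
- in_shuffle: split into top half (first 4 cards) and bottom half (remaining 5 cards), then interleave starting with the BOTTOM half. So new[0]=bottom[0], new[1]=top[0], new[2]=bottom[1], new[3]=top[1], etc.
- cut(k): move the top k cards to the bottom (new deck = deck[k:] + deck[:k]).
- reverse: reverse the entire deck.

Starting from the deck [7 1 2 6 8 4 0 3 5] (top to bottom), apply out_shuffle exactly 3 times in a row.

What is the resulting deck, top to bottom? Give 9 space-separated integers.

Answer: 7 5 3 0 4 8 6 2 1

Derivation:
After op 1 (out_shuffle): [7 4 1 0 2 3 6 5 8]
After op 2 (out_shuffle): [7 3 4 6 1 5 0 8 2]
After op 3 (out_shuffle): [7 5 3 0 4 8 6 2 1]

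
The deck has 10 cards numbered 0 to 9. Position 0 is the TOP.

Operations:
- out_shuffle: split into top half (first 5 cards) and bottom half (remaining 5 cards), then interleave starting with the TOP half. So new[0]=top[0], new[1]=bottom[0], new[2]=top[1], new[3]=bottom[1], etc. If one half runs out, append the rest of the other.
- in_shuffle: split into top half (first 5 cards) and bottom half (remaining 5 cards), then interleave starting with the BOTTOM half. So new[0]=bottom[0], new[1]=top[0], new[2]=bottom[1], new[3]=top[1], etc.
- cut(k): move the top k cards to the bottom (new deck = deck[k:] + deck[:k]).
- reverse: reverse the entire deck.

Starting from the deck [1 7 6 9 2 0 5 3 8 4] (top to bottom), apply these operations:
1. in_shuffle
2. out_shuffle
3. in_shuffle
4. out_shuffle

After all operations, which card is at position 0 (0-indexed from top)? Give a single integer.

After op 1 (in_shuffle): [0 1 5 7 3 6 8 9 4 2]
After op 2 (out_shuffle): [0 6 1 8 5 9 7 4 3 2]
After op 3 (in_shuffle): [9 0 7 6 4 1 3 8 2 5]
After op 4 (out_shuffle): [9 1 0 3 7 8 6 2 4 5]
Position 0: card 9.

Answer: 9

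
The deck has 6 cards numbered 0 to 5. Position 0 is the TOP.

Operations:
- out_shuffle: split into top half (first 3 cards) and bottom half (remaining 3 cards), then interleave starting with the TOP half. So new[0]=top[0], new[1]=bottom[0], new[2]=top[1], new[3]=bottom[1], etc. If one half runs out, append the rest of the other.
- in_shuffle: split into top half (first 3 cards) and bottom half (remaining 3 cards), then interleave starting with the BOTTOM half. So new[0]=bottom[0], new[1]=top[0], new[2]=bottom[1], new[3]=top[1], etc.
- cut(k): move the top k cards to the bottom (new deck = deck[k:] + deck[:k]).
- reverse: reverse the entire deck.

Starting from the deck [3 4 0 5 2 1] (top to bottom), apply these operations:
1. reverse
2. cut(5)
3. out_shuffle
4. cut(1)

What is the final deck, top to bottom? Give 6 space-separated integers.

Answer: 5 1 0 2 4 3

Derivation:
After op 1 (reverse): [1 2 5 0 4 3]
After op 2 (cut(5)): [3 1 2 5 0 4]
After op 3 (out_shuffle): [3 5 1 0 2 4]
After op 4 (cut(1)): [5 1 0 2 4 3]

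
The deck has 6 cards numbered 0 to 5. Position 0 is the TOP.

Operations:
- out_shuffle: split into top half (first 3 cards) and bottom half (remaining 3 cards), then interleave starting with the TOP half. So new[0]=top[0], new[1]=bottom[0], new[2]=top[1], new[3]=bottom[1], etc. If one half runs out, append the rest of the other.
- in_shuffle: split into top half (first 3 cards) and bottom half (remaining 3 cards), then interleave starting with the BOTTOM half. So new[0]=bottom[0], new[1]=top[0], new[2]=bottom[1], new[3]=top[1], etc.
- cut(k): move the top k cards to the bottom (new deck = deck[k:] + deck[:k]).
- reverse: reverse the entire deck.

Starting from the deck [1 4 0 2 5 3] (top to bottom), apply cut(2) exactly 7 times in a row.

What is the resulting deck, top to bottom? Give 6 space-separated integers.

After op 1 (cut(2)): [0 2 5 3 1 4]
After op 2 (cut(2)): [5 3 1 4 0 2]
After op 3 (cut(2)): [1 4 0 2 5 3]
After op 4 (cut(2)): [0 2 5 3 1 4]
After op 5 (cut(2)): [5 3 1 4 0 2]
After op 6 (cut(2)): [1 4 0 2 5 3]
After op 7 (cut(2)): [0 2 5 3 1 4]

Answer: 0 2 5 3 1 4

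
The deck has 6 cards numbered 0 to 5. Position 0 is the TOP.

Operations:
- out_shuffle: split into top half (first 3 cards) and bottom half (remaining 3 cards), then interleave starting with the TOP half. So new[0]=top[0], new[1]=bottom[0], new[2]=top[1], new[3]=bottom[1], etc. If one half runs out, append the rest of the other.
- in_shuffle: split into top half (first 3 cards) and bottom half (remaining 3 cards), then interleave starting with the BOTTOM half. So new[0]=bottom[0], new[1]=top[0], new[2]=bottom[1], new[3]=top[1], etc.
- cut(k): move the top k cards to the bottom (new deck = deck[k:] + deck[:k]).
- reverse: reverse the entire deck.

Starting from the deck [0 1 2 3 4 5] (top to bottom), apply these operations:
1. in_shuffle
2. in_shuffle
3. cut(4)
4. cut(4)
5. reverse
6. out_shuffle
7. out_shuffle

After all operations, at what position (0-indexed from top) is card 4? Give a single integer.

After op 1 (in_shuffle): [3 0 4 1 5 2]
After op 2 (in_shuffle): [1 3 5 0 2 4]
After op 3 (cut(4)): [2 4 1 3 5 0]
After op 4 (cut(4)): [5 0 2 4 1 3]
After op 5 (reverse): [3 1 4 2 0 5]
After op 6 (out_shuffle): [3 2 1 0 4 5]
After op 7 (out_shuffle): [3 0 2 4 1 5]
Card 4 is at position 3.

Answer: 3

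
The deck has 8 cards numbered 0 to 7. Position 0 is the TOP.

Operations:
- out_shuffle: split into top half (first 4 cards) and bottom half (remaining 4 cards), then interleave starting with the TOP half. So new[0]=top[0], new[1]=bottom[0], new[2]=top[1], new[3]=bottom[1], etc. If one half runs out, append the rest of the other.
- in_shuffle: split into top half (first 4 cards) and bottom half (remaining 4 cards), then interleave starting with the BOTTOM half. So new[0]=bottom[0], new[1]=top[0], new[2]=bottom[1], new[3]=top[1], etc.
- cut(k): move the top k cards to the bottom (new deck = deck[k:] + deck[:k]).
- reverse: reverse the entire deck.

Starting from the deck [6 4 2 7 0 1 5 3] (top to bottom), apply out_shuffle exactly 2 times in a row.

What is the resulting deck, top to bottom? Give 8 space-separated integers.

After op 1 (out_shuffle): [6 0 4 1 2 5 7 3]
After op 2 (out_shuffle): [6 2 0 5 4 7 1 3]

Answer: 6 2 0 5 4 7 1 3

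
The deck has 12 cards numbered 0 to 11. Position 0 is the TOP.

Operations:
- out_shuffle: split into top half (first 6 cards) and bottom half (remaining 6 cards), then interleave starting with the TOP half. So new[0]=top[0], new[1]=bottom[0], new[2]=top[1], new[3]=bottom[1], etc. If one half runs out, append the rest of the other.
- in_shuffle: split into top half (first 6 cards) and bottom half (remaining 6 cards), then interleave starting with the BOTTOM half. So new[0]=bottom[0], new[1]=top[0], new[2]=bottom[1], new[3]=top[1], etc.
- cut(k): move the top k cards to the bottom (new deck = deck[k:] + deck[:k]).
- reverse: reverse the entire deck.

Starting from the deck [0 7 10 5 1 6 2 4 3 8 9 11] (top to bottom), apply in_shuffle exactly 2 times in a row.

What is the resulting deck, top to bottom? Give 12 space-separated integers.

After op 1 (in_shuffle): [2 0 4 7 3 10 8 5 9 1 11 6]
After op 2 (in_shuffle): [8 2 5 0 9 4 1 7 11 3 6 10]

Answer: 8 2 5 0 9 4 1 7 11 3 6 10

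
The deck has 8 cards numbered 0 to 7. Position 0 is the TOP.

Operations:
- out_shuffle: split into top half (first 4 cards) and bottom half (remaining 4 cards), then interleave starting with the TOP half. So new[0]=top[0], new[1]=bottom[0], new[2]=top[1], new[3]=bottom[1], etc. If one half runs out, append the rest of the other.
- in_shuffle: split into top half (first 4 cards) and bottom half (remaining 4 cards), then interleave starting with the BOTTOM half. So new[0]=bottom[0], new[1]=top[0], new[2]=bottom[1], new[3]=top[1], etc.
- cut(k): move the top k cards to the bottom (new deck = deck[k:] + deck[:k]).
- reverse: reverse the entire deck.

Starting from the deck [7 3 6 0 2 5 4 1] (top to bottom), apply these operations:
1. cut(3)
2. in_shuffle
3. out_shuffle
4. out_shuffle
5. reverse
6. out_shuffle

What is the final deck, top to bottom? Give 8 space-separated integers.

After op 1 (cut(3)): [0 2 5 4 1 7 3 6]
After op 2 (in_shuffle): [1 0 7 2 3 5 6 4]
After op 3 (out_shuffle): [1 3 0 5 7 6 2 4]
After op 4 (out_shuffle): [1 7 3 6 0 2 5 4]
After op 5 (reverse): [4 5 2 0 6 3 7 1]
After op 6 (out_shuffle): [4 6 5 3 2 7 0 1]

Answer: 4 6 5 3 2 7 0 1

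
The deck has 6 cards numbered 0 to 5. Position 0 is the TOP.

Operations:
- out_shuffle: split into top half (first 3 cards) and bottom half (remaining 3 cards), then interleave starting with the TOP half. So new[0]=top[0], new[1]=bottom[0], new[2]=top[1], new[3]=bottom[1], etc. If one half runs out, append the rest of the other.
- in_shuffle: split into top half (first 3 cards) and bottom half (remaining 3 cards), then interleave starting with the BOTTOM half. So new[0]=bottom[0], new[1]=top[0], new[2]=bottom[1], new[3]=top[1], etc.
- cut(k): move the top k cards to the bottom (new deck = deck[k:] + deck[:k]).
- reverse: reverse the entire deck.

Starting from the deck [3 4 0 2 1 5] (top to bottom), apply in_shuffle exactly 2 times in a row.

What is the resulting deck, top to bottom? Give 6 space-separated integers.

After op 1 (in_shuffle): [2 3 1 4 5 0]
After op 2 (in_shuffle): [4 2 5 3 0 1]

Answer: 4 2 5 3 0 1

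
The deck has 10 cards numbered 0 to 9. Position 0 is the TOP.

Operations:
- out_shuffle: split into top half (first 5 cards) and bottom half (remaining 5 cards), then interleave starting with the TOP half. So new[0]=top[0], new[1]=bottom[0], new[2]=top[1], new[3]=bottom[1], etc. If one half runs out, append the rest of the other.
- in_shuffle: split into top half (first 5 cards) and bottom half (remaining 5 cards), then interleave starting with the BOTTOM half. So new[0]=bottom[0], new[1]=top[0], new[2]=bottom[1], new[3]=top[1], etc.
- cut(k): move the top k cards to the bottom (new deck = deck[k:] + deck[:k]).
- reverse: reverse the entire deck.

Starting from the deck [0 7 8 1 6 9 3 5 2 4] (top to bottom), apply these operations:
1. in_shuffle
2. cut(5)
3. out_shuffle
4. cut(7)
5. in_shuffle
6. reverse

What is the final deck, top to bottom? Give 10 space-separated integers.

Answer: 9 4 8 3 5 1 6 0 7 2

Derivation:
After op 1 (in_shuffle): [9 0 3 7 5 8 2 1 4 6]
After op 2 (cut(5)): [8 2 1 4 6 9 0 3 7 5]
After op 3 (out_shuffle): [8 9 2 0 1 3 4 7 6 5]
After op 4 (cut(7)): [7 6 5 8 9 2 0 1 3 4]
After op 5 (in_shuffle): [2 7 0 6 1 5 3 8 4 9]
After op 6 (reverse): [9 4 8 3 5 1 6 0 7 2]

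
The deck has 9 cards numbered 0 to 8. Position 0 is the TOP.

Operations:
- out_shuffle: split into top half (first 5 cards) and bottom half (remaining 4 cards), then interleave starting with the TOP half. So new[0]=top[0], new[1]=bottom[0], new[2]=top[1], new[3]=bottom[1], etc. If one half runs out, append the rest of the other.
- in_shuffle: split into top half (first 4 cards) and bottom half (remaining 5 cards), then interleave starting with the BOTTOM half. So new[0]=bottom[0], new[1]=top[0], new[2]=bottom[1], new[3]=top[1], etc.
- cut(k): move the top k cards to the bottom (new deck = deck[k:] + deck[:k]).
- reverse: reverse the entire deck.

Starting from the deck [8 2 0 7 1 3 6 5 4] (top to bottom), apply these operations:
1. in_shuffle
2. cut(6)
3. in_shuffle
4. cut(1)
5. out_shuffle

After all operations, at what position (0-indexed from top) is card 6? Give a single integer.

After op 1 (in_shuffle): [1 8 3 2 6 0 5 7 4]
After op 2 (cut(6)): [5 7 4 1 8 3 2 6 0]
After op 3 (in_shuffle): [8 5 3 7 2 4 6 1 0]
After op 4 (cut(1)): [5 3 7 2 4 6 1 0 8]
After op 5 (out_shuffle): [5 6 3 1 7 0 2 8 4]
Card 6 is at position 1.

Answer: 1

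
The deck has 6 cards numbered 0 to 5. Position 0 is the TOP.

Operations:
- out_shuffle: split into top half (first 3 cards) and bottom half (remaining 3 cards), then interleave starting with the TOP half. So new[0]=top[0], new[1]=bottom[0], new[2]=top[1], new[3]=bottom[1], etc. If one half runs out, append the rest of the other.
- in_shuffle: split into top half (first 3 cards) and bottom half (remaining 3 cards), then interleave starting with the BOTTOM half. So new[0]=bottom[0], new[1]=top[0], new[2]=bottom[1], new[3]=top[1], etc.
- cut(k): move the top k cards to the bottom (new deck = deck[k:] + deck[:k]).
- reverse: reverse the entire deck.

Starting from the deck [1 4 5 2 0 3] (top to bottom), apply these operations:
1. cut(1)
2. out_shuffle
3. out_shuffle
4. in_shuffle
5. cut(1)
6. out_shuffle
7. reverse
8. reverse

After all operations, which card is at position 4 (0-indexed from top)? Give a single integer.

Answer: 3

Derivation:
After op 1 (cut(1)): [4 5 2 0 3 1]
After op 2 (out_shuffle): [4 0 5 3 2 1]
After op 3 (out_shuffle): [4 3 0 2 5 1]
After op 4 (in_shuffle): [2 4 5 3 1 0]
After op 5 (cut(1)): [4 5 3 1 0 2]
After op 6 (out_shuffle): [4 1 5 0 3 2]
After op 7 (reverse): [2 3 0 5 1 4]
After op 8 (reverse): [4 1 5 0 3 2]
Position 4: card 3.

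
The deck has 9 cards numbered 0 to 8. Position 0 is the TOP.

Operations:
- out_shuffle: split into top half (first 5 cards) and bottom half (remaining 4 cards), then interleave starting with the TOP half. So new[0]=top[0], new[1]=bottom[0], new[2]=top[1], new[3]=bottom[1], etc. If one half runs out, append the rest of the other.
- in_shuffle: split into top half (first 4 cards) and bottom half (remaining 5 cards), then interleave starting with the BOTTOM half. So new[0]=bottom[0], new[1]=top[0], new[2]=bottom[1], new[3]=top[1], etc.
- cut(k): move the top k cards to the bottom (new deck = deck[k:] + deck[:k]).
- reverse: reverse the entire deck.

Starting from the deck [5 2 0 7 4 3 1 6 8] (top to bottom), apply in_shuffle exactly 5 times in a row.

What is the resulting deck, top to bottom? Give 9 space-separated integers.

After op 1 (in_shuffle): [4 5 3 2 1 0 6 7 8]
After op 2 (in_shuffle): [1 4 0 5 6 3 7 2 8]
After op 3 (in_shuffle): [6 1 3 4 7 0 2 5 8]
After op 4 (in_shuffle): [7 6 0 1 2 3 5 4 8]
After op 5 (in_shuffle): [2 7 3 6 5 0 4 1 8]

Answer: 2 7 3 6 5 0 4 1 8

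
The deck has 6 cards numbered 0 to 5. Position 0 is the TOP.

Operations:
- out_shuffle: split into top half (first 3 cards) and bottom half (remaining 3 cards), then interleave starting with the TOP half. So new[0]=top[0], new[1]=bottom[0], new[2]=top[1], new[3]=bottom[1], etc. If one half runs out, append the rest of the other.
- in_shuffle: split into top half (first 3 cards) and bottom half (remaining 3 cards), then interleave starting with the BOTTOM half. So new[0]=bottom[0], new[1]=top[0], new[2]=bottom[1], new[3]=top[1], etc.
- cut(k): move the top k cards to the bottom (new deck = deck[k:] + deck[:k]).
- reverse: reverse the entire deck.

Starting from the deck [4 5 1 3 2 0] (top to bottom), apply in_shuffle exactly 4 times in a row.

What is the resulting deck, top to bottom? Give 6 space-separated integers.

After op 1 (in_shuffle): [3 4 2 5 0 1]
After op 2 (in_shuffle): [5 3 0 4 1 2]
After op 3 (in_shuffle): [4 5 1 3 2 0]
After op 4 (in_shuffle): [3 4 2 5 0 1]

Answer: 3 4 2 5 0 1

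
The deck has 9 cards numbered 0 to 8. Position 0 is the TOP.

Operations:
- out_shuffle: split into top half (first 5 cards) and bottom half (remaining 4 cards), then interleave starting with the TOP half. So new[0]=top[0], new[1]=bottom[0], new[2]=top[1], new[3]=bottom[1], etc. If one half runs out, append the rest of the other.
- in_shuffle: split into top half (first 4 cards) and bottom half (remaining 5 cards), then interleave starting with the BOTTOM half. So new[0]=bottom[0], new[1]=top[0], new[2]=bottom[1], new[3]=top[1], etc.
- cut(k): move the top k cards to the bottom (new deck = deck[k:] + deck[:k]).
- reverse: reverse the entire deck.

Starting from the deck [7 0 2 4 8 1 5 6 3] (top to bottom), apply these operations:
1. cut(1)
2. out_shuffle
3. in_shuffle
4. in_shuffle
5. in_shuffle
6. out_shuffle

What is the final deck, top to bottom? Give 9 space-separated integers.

Answer: 7 2 8 5 3 0 4 1 6

Derivation:
After op 1 (cut(1)): [0 2 4 8 1 5 6 3 7]
After op 2 (out_shuffle): [0 5 2 6 4 3 8 7 1]
After op 3 (in_shuffle): [4 0 3 5 8 2 7 6 1]
After op 4 (in_shuffle): [8 4 2 0 7 3 6 5 1]
After op 5 (in_shuffle): [7 8 3 4 6 2 5 0 1]
After op 6 (out_shuffle): [7 2 8 5 3 0 4 1 6]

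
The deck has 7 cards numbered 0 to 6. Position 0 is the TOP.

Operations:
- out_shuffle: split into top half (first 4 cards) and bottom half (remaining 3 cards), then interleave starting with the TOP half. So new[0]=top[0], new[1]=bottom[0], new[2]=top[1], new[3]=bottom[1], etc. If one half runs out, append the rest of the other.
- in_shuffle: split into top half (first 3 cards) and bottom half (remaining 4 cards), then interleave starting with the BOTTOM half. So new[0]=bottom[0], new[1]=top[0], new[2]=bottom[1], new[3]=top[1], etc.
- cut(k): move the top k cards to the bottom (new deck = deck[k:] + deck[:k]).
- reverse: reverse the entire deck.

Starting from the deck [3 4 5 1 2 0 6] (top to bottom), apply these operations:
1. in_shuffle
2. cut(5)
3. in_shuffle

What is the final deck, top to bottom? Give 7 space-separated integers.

After op 1 (in_shuffle): [1 3 2 4 0 5 6]
After op 2 (cut(5)): [5 6 1 3 2 4 0]
After op 3 (in_shuffle): [3 5 2 6 4 1 0]

Answer: 3 5 2 6 4 1 0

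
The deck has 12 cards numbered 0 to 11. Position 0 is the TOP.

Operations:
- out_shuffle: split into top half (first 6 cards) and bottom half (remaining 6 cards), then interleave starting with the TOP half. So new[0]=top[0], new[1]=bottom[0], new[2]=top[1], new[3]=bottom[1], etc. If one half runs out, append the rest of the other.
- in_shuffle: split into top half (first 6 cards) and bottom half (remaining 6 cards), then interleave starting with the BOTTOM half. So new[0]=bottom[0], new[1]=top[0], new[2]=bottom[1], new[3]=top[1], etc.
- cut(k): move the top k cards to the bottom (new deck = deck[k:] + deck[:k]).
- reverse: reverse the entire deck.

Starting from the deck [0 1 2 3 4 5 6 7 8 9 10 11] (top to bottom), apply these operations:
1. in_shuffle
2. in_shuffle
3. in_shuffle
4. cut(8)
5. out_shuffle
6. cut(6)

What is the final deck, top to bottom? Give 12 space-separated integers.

After op 1 (in_shuffle): [6 0 7 1 8 2 9 3 10 4 11 5]
After op 2 (in_shuffle): [9 6 3 0 10 7 4 1 11 8 5 2]
After op 3 (in_shuffle): [4 9 1 6 11 3 8 0 5 10 2 7]
After op 4 (cut(8)): [5 10 2 7 4 9 1 6 11 3 8 0]
After op 5 (out_shuffle): [5 1 10 6 2 11 7 3 4 8 9 0]
After op 6 (cut(6)): [7 3 4 8 9 0 5 1 10 6 2 11]

Answer: 7 3 4 8 9 0 5 1 10 6 2 11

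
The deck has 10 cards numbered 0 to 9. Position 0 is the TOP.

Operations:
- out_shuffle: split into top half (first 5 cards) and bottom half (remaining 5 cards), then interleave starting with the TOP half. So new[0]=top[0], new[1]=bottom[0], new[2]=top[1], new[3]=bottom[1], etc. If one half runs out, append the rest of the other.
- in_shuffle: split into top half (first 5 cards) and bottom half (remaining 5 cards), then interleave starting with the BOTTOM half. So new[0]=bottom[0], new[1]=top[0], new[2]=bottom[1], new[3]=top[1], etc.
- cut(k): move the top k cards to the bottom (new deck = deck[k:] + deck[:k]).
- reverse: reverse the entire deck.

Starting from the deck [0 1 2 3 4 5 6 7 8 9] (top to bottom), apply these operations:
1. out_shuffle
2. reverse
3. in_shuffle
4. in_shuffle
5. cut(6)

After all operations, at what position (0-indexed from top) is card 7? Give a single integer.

Answer: 2

Derivation:
After op 1 (out_shuffle): [0 5 1 6 2 7 3 8 4 9]
After op 2 (reverse): [9 4 8 3 7 2 6 1 5 0]
After op 3 (in_shuffle): [2 9 6 4 1 8 5 3 0 7]
After op 4 (in_shuffle): [8 2 5 9 3 6 0 4 7 1]
After op 5 (cut(6)): [0 4 7 1 8 2 5 9 3 6]
Card 7 is at position 2.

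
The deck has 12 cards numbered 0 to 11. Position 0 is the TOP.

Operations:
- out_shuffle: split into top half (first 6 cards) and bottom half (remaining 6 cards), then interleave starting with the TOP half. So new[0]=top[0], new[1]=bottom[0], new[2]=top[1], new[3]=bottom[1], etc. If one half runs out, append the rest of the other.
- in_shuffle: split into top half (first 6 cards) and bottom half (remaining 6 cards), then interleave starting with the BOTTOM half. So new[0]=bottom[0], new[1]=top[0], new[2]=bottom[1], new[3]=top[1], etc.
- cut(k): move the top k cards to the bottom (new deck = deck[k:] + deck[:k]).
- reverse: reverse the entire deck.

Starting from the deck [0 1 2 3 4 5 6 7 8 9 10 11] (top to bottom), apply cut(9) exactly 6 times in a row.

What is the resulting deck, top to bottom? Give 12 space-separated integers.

Answer: 6 7 8 9 10 11 0 1 2 3 4 5

Derivation:
After op 1 (cut(9)): [9 10 11 0 1 2 3 4 5 6 7 8]
After op 2 (cut(9)): [6 7 8 9 10 11 0 1 2 3 4 5]
After op 3 (cut(9)): [3 4 5 6 7 8 9 10 11 0 1 2]
After op 4 (cut(9)): [0 1 2 3 4 5 6 7 8 9 10 11]
After op 5 (cut(9)): [9 10 11 0 1 2 3 4 5 6 7 8]
After op 6 (cut(9)): [6 7 8 9 10 11 0 1 2 3 4 5]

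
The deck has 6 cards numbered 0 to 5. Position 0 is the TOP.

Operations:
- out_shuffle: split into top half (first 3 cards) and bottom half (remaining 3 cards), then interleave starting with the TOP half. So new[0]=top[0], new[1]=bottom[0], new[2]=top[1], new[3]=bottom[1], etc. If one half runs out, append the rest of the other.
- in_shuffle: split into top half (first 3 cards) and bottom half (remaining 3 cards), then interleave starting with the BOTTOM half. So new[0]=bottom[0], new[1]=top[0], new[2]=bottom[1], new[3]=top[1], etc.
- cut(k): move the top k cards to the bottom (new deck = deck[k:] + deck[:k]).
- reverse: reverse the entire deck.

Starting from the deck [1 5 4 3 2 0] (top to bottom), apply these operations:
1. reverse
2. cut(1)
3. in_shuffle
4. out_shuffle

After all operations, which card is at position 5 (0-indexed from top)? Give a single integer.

After op 1 (reverse): [0 2 3 4 5 1]
After op 2 (cut(1)): [2 3 4 5 1 0]
After op 3 (in_shuffle): [5 2 1 3 0 4]
After op 4 (out_shuffle): [5 3 2 0 1 4]
Position 5: card 4.

Answer: 4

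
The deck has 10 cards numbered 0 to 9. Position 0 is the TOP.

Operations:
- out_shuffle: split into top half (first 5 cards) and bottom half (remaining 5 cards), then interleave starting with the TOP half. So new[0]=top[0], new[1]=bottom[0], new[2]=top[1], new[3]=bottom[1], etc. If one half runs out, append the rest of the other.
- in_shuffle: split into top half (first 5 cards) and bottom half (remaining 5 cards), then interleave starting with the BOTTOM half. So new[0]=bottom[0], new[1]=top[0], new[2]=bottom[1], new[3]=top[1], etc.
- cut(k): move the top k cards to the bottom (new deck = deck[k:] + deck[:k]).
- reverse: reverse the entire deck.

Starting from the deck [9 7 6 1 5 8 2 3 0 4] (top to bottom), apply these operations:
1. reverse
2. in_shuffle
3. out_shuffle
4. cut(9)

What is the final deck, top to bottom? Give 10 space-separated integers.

After op 1 (reverse): [4 0 3 2 8 5 1 6 7 9]
After op 2 (in_shuffle): [5 4 1 0 6 3 7 2 9 8]
After op 3 (out_shuffle): [5 3 4 7 1 2 0 9 6 8]
After op 4 (cut(9)): [8 5 3 4 7 1 2 0 9 6]

Answer: 8 5 3 4 7 1 2 0 9 6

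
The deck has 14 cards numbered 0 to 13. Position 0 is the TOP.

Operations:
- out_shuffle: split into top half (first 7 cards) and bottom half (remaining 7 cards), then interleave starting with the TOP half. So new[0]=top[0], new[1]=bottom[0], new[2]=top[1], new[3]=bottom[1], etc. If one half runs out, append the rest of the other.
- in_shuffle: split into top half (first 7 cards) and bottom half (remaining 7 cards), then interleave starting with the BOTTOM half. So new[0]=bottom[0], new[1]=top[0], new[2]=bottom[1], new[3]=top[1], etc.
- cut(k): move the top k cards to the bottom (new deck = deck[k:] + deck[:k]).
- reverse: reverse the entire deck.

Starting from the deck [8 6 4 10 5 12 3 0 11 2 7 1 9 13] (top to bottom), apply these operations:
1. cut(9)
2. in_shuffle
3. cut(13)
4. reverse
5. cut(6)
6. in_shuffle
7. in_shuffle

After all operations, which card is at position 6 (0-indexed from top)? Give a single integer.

Answer: 3

Derivation:
After op 1 (cut(9)): [2 7 1 9 13 8 6 4 10 5 12 3 0 11]
After op 2 (in_shuffle): [4 2 10 7 5 1 12 9 3 13 0 8 11 6]
After op 3 (cut(13)): [6 4 2 10 7 5 1 12 9 3 13 0 8 11]
After op 4 (reverse): [11 8 0 13 3 9 12 1 5 7 10 2 4 6]
After op 5 (cut(6)): [12 1 5 7 10 2 4 6 11 8 0 13 3 9]
After op 6 (in_shuffle): [6 12 11 1 8 5 0 7 13 10 3 2 9 4]
After op 7 (in_shuffle): [7 6 13 12 10 11 3 1 2 8 9 5 4 0]
Position 6: card 3.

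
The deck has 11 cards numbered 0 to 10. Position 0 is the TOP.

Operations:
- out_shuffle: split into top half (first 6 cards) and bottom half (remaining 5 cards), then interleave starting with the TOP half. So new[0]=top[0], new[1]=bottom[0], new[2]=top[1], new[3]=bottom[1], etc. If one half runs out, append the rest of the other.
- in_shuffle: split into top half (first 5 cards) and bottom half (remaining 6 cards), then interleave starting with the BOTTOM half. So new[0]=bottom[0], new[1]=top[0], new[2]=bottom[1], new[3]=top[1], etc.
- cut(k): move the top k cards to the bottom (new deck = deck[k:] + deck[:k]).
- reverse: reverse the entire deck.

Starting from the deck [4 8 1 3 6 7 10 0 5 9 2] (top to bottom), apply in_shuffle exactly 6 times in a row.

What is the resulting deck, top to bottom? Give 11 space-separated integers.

After op 1 (in_shuffle): [7 4 10 8 0 1 5 3 9 6 2]
After op 2 (in_shuffle): [1 7 5 4 3 10 9 8 6 0 2]
After op 3 (in_shuffle): [10 1 9 7 8 5 6 4 0 3 2]
After op 4 (in_shuffle): [5 10 6 1 4 9 0 7 3 8 2]
After op 5 (in_shuffle): [9 5 0 10 7 6 3 1 8 4 2]
After op 6 (in_shuffle): [6 9 3 5 1 0 8 10 4 7 2]

Answer: 6 9 3 5 1 0 8 10 4 7 2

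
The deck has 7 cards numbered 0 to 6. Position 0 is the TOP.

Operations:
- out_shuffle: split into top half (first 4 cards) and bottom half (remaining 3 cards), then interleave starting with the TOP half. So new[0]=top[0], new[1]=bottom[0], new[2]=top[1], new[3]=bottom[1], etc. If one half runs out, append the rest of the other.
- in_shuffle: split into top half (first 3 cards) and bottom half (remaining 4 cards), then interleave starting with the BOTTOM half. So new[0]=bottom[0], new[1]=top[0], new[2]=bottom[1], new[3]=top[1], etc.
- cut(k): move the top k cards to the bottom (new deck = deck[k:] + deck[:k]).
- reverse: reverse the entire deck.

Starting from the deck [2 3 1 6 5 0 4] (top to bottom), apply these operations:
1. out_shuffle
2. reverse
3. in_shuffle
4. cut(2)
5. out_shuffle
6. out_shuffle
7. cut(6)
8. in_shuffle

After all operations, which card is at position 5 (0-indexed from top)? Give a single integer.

Answer: 5

Derivation:
After op 1 (out_shuffle): [2 5 3 0 1 4 6]
After op 2 (reverse): [6 4 1 0 3 5 2]
After op 3 (in_shuffle): [0 6 3 4 5 1 2]
After op 4 (cut(2)): [3 4 5 1 2 0 6]
After op 5 (out_shuffle): [3 2 4 0 5 6 1]
After op 6 (out_shuffle): [3 5 2 6 4 1 0]
After op 7 (cut(6)): [0 3 5 2 6 4 1]
After op 8 (in_shuffle): [2 0 6 3 4 5 1]
Position 5: card 5.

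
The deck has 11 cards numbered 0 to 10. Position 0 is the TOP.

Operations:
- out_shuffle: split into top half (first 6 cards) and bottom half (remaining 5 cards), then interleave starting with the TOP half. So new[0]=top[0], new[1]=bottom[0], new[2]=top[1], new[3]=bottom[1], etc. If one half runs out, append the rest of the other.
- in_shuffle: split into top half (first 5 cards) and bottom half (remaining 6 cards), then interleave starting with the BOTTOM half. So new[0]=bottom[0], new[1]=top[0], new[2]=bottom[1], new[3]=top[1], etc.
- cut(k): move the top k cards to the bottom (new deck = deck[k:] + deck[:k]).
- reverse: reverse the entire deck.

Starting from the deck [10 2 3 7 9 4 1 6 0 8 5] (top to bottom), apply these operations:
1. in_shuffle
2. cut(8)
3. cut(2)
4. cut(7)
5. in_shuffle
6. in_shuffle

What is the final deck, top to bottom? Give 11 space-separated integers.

After op 1 (in_shuffle): [4 10 1 2 6 3 0 7 8 9 5]
After op 2 (cut(8)): [8 9 5 4 10 1 2 6 3 0 7]
After op 3 (cut(2)): [5 4 10 1 2 6 3 0 7 8 9]
After op 4 (cut(7)): [0 7 8 9 5 4 10 1 2 6 3]
After op 5 (in_shuffle): [4 0 10 7 1 8 2 9 6 5 3]
After op 6 (in_shuffle): [8 4 2 0 9 10 6 7 5 1 3]

Answer: 8 4 2 0 9 10 6 7 5 1 3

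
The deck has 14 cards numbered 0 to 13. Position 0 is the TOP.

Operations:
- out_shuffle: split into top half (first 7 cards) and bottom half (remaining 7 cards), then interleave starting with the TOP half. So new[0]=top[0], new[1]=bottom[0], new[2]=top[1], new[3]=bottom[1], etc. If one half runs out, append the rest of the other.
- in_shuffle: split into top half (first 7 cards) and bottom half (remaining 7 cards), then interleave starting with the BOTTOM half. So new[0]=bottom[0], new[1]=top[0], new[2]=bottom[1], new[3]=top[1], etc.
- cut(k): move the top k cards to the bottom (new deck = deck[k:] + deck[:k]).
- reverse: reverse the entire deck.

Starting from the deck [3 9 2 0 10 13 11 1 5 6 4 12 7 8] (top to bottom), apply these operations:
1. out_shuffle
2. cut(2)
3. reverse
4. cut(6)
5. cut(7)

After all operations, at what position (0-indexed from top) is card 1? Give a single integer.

Answer: 1

Derivation:
After op 1 (out_shuffle): [3 1 9 5 2 6 0 4 10 12 13 7 11 8]
After op 2 (cut(2)): [9 5 2 6 0 4 10 12 13 7 11 8 3 1]
After op 3 (reverse): [1 3 8 11 7 13 12 10 4 0 6 2 5 9]
After op 4 (cut(6)): [12 10 4 0 6 2 5 9 1 3 8 11 7 13]
After op 5 (cut(7)): [9 1 3 8 11 7 13 12 10 4 0 6 2 5]
Card 1 is at position 1.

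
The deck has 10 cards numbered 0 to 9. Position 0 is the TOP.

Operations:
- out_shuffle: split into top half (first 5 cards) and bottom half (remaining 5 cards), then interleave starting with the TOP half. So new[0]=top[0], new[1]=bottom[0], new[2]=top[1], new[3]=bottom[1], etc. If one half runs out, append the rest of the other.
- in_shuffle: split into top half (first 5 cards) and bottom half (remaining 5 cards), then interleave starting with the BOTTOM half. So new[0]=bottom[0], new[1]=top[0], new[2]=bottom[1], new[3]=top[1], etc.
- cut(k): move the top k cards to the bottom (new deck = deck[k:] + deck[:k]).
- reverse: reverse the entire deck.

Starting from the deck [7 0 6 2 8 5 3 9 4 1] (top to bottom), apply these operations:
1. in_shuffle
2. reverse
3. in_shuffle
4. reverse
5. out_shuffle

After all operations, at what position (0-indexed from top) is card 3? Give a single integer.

After op 1 (in_shuffle): [5 7 3 0 9 6 4 2 1 8]
After op 2 (reverse): [8 1 2 4 6 9 0 3 7 5]
After op 3 (in_shuffle): [9 8 0 1 3 2 7 4 5 6]
After op 4 (reverse): [6 5 4 7 2 3 1 0 8 9]
After op 5 (out_shuffle): [6 3 5 1 4 0 7 8 2 9]
Card 3 is at position 1.

Answer: 1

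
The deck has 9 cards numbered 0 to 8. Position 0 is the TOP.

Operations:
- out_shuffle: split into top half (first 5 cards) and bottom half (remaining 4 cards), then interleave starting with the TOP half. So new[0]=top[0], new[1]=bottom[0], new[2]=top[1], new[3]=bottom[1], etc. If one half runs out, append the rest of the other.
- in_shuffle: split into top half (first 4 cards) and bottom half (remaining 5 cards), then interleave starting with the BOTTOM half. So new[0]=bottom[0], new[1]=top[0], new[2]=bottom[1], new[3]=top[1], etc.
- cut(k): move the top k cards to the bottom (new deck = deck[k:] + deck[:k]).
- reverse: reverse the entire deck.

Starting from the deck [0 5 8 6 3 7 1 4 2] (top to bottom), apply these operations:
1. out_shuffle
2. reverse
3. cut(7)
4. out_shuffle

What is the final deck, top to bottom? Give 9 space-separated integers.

Answer: 7 4 0 8 3 1 2 5 6

Derivation:
After op 1 (out_shuffle): [0 7 5 1 8 4 6 2 3]
After op 2 (reverse): [3 2 6 4 8 1 5 7 0]
After op 3 (cut(7)): [7 0 3 2 6 4 8 1 5]
After op 4 (out_shuffle): [7 4 0 8 3 1 2 5 6]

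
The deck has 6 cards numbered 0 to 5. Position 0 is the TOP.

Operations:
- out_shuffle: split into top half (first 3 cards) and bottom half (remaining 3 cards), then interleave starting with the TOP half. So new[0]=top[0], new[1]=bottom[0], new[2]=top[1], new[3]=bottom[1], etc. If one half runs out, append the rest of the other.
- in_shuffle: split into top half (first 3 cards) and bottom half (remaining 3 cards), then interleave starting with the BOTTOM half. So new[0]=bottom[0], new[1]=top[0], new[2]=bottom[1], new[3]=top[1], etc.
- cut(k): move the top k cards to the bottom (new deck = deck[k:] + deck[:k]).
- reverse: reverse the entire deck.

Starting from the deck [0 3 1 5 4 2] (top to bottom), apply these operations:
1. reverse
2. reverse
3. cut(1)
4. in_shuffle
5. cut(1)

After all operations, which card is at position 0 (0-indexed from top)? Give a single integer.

After op 1 (reverse): [2 4 5 1 3 0]
After op 2 (reverse): [0 3 1 5 4 2]
After op 3 (cut(1)): [3 1 5 4 2 0]
After op 4 (in_shuffle): [4 3 2 1 0 5]
After op 5 (cut(1)): [3 2 1 0 5 4]
Position 0: card 3.

Answer: 3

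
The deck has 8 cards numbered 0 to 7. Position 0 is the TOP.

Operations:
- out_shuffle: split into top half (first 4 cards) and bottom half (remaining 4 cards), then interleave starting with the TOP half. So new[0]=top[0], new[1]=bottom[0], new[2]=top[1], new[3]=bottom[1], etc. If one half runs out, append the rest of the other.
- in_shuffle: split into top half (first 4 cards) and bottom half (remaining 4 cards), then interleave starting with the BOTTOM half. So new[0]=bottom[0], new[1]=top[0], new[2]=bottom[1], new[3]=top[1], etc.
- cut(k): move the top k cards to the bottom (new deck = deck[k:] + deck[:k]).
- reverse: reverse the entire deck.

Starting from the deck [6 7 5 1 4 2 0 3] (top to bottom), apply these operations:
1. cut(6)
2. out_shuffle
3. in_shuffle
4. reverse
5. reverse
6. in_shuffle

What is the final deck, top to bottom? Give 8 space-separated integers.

Answer: 7 6 3 0 2 4 1 5

Derivation:
After op 1 (cut(6)): [0 3 6 7 5 1 4 2]
After op 2 (out_shuffle): [0 5 3 1 6 4 7 2]
After op 3 (in_shuffle): [6 0 4 5 7 3 2 1]
After op 4 (reverse): [1 2 3 7 5 4 0 6]
After op 5 (reverse): [6 0 4 5 7 3 2 1]
After op 6 (in_shuffle): [7 6 3 0 2 4 1 5]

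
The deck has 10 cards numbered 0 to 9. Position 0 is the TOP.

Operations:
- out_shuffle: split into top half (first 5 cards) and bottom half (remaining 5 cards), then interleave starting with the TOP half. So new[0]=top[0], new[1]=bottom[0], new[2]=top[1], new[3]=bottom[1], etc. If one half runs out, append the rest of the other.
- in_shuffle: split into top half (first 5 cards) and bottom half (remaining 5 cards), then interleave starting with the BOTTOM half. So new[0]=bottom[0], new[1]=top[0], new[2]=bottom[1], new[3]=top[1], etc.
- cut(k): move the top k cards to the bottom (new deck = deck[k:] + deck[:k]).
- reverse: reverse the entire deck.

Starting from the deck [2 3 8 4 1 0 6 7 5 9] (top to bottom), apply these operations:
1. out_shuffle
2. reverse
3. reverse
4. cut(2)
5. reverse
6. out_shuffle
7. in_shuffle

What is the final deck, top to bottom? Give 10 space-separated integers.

Answer: 8 0 1 4 6 2 5 7 3 9

Derivation:
After op 1 (out_shuffle): [2 0 3 6 8 7 4 5 1 9]
After op 2 (reverse): [9 1 5 4 7 8 6 3 0 2]
After op 3 (reverse): [2 0 3 6 8 7 4 5 1 9]
After op 4 (cut(2)): [3 6 8 7 4 5 1 9 2 0]
After op 5 (reverse): [0 2 9 1 5 4 7 8 6 3]
After op 6 (out_shuffle): [0 4 2 7 9 8 1 6 5 3]
After op 7 (in_shuffle): [8 0 1 4 6 2 5 7 3 9]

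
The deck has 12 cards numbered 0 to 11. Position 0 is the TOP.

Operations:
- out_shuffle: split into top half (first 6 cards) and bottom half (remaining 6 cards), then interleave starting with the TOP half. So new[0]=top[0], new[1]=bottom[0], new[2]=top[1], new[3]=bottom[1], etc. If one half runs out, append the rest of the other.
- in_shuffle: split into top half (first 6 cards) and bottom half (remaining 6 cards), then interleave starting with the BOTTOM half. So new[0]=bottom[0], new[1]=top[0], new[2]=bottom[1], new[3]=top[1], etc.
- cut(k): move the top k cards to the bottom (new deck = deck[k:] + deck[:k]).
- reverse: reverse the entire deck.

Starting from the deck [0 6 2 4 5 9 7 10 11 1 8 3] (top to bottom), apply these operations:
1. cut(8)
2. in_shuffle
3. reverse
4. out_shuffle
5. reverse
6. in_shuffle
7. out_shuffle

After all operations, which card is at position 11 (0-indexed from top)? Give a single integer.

After op 1 (cut(8)): [11 1 8 3 0 6 2 4 5 9 7 10]
After op 2 (in_shuffle): [2 11 4 1 5 8 9 3 7 0 10 6]
After op 3 (reverse): [6 10 0 7 3 9 8 5 1 4 11 2]
After op 4 (out_shuffle): [6 8 10 5 0 1 7 4 3 11 9 2]
After op 5 (reverse): [2 9 11 3 4 7 1 0 5 10 8 6]
After op 6 (in_shuffle): [1 2 0 9 5 11 10 3 8 4 6 7]
After op 7 (out_shuffle): [1 10 2 3 0 8 9 4 5 6 11 7]
Position 11: card 7.

Answer: 7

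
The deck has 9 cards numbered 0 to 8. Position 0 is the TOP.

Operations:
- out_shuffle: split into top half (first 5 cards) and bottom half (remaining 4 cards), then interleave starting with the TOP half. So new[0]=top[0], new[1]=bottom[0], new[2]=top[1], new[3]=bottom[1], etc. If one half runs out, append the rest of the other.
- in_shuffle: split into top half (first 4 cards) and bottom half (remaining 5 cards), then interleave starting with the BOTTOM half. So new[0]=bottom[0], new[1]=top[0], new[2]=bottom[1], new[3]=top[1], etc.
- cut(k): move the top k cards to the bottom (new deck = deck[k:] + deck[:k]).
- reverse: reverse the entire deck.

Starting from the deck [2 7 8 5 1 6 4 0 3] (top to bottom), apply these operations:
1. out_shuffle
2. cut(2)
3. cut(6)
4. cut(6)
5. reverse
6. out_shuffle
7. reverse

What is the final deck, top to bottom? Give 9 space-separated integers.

After op 1 (out_shuffle): [2 6 7 4 8 0 5 3 1]
After op 2 (cut(2)): [7 4 8 0 5 3 1 2 6]
After op 3 (cut(6)): [1 2 6 7 4 8 0 5 3]
After op 4 (cut(6)): [0 5 3 1 2 6 7 4 8]
After op 5 (reverse): [8 4 7 6 2 1 3 5 0]
After op 6 (out_shuffle): [8 1 4 3 7 5 6 0 2]
After op 7 (reverse): [2 0 6 5 7 3 4 1 8]

Answer: 2 0 6 5 7 3 4 1 8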